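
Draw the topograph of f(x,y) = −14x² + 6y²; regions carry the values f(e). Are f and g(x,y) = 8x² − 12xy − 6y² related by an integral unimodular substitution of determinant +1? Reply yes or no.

D₁ = 336, D₂ = 336
river cycle of f (length 6): (6, 12, -8), (-8, 4, 10), (10, 16, -2), (-2, 16, 10), (10, 4, -8), (-8, 12, 6)
river cycle of g (length 6): (-6, 12, 8), (8, 4, -10), (-10, 16, 2), (2, 16, -10), (-10, 4, 8), (8, 12, -6)
cycles differ ⇒ inequivalent

no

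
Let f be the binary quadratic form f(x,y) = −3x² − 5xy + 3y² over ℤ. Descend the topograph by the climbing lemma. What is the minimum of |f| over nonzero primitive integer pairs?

descent: ρ → (3,5,-3)  [lands on river]
river: ρ → (-3,7,1)
river: ρ → (1,7,-3)
river: ρ → (-3,5,3)
river: ρ → (3,7,-1)
river: ρ → (-1,7,3)
closes: descent 1, river 6
min |a| on river = 1

1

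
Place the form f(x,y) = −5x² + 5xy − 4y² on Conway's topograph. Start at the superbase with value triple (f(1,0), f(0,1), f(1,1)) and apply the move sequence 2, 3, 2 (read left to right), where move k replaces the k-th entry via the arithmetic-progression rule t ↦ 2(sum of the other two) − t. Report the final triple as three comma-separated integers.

start (-5,-4,-4) = (f(1,0),f(0,1),f(1,1))
replace slot 2: 2·((-5)+(-4)) − (-4) = -14 → (-5,-14,-4)
replace slot 3: 2·((-5)+(-14)) − (-4) = -34 → (-5,-14,-34)
replace slot 2: 2·((-5)+(-34)) − (-14) = -64 → (-5,-64,-34)

-5,-64,-34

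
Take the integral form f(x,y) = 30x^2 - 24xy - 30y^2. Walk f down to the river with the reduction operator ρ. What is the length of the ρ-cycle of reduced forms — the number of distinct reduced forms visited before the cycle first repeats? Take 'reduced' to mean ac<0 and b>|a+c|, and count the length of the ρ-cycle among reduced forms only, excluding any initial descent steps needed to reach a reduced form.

D = 4176, ⌊√D⌋ = 64
descent: ρ → (-30,24,30)  [lands on river]
river: ρ → (30,36,-24)
river: ρ → (-24,60,6)
river: ρ → (6,60,-24)
river: ρ → (-24,36,30)
river: ρ → (30,24,-30)
river: ρ → (-30,36,24)
river: ρ → (24,60,-6)
river: ρ → (-6,60,24)
river: ρ → (24,36,-30)
ρ-cycle length = 10 (tail of 1 descent step not counted)

10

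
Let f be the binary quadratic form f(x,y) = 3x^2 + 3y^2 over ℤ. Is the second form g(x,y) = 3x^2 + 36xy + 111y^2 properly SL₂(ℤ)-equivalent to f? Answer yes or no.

D₁ = -36, D₂ = -36
f: reduced (well bottom): (3,0,3) with a≤c, −a<b≤a
g: translate: b→0 (≡36 mod 6), so (3,36,111)→(3,0,3)
g: reduced (well bottom): (3,0,3) with a≤c, −a<b≤a
reduced forms (3, 0, 3) vs (3, 0, 3) ⇒ equivalent

yes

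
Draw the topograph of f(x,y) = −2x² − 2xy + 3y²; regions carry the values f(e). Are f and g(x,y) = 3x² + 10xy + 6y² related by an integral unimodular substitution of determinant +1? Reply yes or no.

D₁ = 28, D₂ = 28
river cycle of f (length 4): (3, 2, -2), (-2, 2, 3), (3, 4, -1), (-1, 4, 3)
river cycle of g (length 4): (-1, 4, 3), (3, 2, -2), (-2, 2, 3), (3, 4, -1)
cycles coincide ⇒ equivalent

yes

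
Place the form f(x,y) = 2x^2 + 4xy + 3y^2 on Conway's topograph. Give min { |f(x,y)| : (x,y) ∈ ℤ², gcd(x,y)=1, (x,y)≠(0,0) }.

translate: b→0 (≡4 mod 4), so (2,4,3)→(2,0,1)
flip: (2,0,1)→(1,0,2)
reduced (well bottom): (1,0,2) with a≤c, −a<b≤a
well minimum = a = 1

1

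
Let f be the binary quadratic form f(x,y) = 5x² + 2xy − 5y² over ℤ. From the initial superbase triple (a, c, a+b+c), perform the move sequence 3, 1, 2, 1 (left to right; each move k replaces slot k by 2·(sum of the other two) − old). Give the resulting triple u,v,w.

start (5,-5,2) = (f(1,0),f(0,1),f(1,1))
replace slot 3: 2·(5+(-5)) − 2 = -2 → (5,-5,-2)
replace slot 1: 2·((-5)+(-2)) − 5 = -19 → (-19,-5,-2)
replace slot 2: 2·((-19)+(-2)) − (-5) = -37 → (-19,-37,-2)
replace slot 1: 2·((-37)+(-2)) − (-19) = -59 → (-59,-37,-2)

-59,-37,-2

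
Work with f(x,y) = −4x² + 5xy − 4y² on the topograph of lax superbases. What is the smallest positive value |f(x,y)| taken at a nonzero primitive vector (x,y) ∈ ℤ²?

translate: b→3 (≡-5 mod 8), so (4,-5,4)→(4,3,3)
flip: (4,3,3)→(3,-3,4)
translate: b→3 (≡-3 mod 6), so (3,-3,4)→(3,3,4)
reduced (well bottom): (3,3,4) with a≤c, −a<b≤a
well minimum |f| = |-3| = 3 (negative-definite)

3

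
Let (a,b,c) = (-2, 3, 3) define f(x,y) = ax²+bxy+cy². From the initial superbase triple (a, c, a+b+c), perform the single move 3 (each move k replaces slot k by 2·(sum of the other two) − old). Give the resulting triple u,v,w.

start (-2,3,4) = (f(1,0),f(0,1),f(1,1))
replace slot 3: 2·((-2)+3) − 4 = -2 → (-2,3,-2)

-2,3,-2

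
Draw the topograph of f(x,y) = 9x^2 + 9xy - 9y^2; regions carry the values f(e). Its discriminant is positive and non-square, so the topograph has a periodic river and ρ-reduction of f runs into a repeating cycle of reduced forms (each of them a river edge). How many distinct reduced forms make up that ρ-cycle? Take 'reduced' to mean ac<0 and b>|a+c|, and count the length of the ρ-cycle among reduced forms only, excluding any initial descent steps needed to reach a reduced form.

D = 405, ⌊√D⌋ = 20
river: ρ → (-9,9,9)
river: ρ → (9,9,-9)
ρ-cycle length = 2 (tail of 0 descent steps not counted)

2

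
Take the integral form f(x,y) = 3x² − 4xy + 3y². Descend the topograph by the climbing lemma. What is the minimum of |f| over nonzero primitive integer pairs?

translate: b→2 (≡-4 mod 6), so (3,-4,3)→(3,2,2)
flip: (3,2,2)→(2,-2,3)
translate: b→2 (≡-2 mod 4), so (2,-2,3)→(2,2,3)
reduced (well bottom): (2,2,3) with a≤c, −a<b≤a
well minimum = a = 2

2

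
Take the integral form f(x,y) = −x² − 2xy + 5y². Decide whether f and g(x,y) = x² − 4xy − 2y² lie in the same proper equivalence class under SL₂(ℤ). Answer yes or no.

D₁ = 24, D₂ = 24
river cycle of f (length 2): (-1, 4, 2), (2, 4, -1)
river cycle of g (length 2): (-2, 4, 1), (1, 4, -2)
cycles differ ⇒ inequivalent

no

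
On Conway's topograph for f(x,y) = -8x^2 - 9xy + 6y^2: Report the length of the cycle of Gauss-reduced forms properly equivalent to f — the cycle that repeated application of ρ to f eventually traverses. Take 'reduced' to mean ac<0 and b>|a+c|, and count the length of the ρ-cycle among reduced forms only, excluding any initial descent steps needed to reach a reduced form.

D = 273, ⌊√D⌋ = 16
descent: ρ → (6,9,-8)  [lands on river]
river: ρ → (-8,7,7)
river: ρ → (7,7,-8)
river: ρ → (-8,9,6)
river: ρ → (6,15,-2)
river: ρ → (-2,13,13)
river: ρ → (13,13,-2)
river: ρ → (-2,15,6)
ρ-cycle length = 8 (tail of 1 descent step not counted)

8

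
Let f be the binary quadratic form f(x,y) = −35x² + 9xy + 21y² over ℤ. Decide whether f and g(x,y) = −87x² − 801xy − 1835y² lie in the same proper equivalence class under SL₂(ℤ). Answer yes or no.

D₁ = 3021, D₂ = 3021
river cycle of f (length 4): (21, 33, -23), (-23, 13, 31), (31, 49, -5), (-5, 51, 21)
river cycle of g (length 4): (-5, 51, 21), (21, 33, -23), (-23, 13, 31), (31, 49, -5)
cycles coincide ⇒ equivalent

yes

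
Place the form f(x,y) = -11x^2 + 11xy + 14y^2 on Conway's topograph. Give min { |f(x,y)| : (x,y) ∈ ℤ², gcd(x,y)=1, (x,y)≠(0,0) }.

river: ρ → (14,17,-8)
river: ρ → (-8,15,16)
river: ρ → (16,17,-7)
river: ρ → (-7,25,4)
river: ρ → (4,23,-13)
river: ρ → (-13,3,14)
river: ρ → (14,25,-2)
river: ρ → (-2,27,1)
river: ρ → (1,27,-2)
river: ρ → (-2,25,14)
river: ρ → (14,3,-13)
river: ρ → (-13,23,4)
river: ρ → (4,25,-7)
river: ρ → (-7,17,16)
river: ρ → (16,15,-8)
river: ρ → (-8,17,14)
river: ρ → (14,11,-11)
river: ρ → (-11,11,14)
closes: descent 0, river 18
min |a| on river = 1

1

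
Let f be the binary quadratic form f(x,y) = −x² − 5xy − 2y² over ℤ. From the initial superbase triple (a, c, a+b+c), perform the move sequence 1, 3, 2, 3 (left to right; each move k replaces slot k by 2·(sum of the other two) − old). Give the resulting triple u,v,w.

start (-1,-2,-8) = (f(1,0),f(0,1),f(1,1))
replace slot 1: 2·((-2)+(-8)) − (-1) = -19 → (-19,-2,-8)
replace slot 3: 2·((-19)+(-2)) − (-8) = -34 → (-19,-2,-34)
replace slot 2: 2·((-19)+(-34)) − (-2) = -104 → (-19,-104,-34)
replace slot 3: 2·((-19)+(-104)) − (-34) = -212 → (-19,-104,-212)

-19,-104,-212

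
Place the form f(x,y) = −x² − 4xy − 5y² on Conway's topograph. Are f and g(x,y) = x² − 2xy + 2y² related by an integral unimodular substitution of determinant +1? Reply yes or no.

D₁ = -4, D₂ = -4
f is negative-definite; reduce −f:
−f: translate: b→0 (≡4 mod 2), so (1,4,5)→(1,0,1)
−f: reduced (well bottom): (1,0,1) with a≤c, −a<b≤a
flip sign back: reduced form of f is (-1,0,-1)
g: translate: b→0 (≡-2 mod 2), so (1,-2,2)→(1,0,1)
g: reduced (well bottom): (1,0,1) with a≤c, −a<b≤a
reduced forms (-1, 0, -1) vs (1, 0, 1) ⇒ inequivalent

no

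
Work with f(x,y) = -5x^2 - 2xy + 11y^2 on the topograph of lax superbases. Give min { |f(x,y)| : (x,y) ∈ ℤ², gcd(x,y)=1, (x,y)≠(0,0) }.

descent: ρ → (11,2,-5)
descent: ρ → (-5,8,8)  [lands on river]
river: ρ → (8,8,-5)
river: ρ → (-5,12,4)
river: ρ → (4,12,-5)
closes: descent 2, river 4
min |a| on river = 4

4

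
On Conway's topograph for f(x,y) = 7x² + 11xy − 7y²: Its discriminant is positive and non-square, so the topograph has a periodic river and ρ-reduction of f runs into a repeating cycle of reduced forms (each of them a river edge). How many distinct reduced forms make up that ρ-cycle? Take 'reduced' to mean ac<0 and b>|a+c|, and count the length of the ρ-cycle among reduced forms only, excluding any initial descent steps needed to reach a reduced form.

D = 317, ⌊√D⌋ = 17
river: ρ → (-7,17,1)
river: ρ → (1,17,-7)
river: ρ → (-7,11,7)
river: ρ → (7,17,-1)
river: ρ → (-1,17,7)
river: ρ → (7,11,-7)
ρ-cycle length = 6 (tail of 0 descent steps not counted)

6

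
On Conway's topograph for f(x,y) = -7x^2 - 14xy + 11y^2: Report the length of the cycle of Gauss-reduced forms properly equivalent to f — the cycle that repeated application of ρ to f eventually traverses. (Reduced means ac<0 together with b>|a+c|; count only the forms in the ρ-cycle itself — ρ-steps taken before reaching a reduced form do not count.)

D = 504, ⌊√D⌋ = 22
descent: ρ → (11,14,-7)  [lands on river]
river: ρ → (-7,14,11)
river: ρ → (11,8,-10)
river: ρ → (-10,12,9)
river: ρ → (9,6,-13)
river: ρ → (-13,20,2)
river: ρ → (2,20,-13)
river: ρ → (-13,6,9)
river: ρ → (9,12,-10)
river: ρ → (-10,8,11)
ρ-cycle length = 10 (tail of 1 descent step not counted)

10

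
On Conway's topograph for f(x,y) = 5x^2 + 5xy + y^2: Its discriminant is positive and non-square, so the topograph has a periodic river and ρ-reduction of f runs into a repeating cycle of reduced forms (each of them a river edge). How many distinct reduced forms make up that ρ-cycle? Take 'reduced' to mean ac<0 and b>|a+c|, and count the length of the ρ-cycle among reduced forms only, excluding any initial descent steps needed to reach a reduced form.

D = 5, ⌊√D⌋ = 2
descent: ρ → (1,1,-1)  [lands on river]
river: ρ → (-1,1,1)
ρ-cycle length = 2 (tail of 1 descent step not counted)

2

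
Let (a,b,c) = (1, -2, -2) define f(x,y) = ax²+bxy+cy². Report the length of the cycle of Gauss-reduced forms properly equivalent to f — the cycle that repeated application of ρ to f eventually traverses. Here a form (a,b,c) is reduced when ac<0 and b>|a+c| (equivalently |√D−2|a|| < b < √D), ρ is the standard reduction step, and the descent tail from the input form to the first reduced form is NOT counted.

D = 12, ⌊√D⌋ = 3
descent: ρ → (-2,2,1)  [lands on river]
river: ρ → (1,2,-2)
ρ-cycle length = 2 (tail of 1 descent step not counted)

2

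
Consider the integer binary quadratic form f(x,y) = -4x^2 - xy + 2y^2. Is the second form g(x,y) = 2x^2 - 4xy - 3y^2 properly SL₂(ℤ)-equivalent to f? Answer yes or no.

D₁ = 33, D₂ = 40
discriminants differ ⇒ not SL₂(ℤ)-equivalent

no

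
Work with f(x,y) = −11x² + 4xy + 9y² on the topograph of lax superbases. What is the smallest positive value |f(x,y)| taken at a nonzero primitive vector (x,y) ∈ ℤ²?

river: ρ → (9,14,-6)
river: ρ → (-6,10,13)
river: ρ → (13,16,-3)
river: ρ → (-3,20,1)
river: ρ → (1,20,-3)
river: ρ → (-3,16,13)
river: ρ → (13,10,-6)
river: ρ → (-6,14,9)
river: ρ → (9,4,-11)
river: ρ → (-11,18,2)
river: ρ → (2,18,-11)
river: ρ → (-11,4,9)
closes: descent 0, river 12
min |a| on river = 1

1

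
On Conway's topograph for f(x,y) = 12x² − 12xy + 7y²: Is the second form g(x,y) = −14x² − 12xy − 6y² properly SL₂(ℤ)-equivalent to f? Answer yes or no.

D₁ = -192, D₂ = -192
f: translate: b→12 (≡-12 mod 24), so (12,-12,7)→(12,12,7)
f: flip: (12,12,7)→(7,-12,12)
f: translate: b→2 (≡-12 mod 14), so (7,-12,12)→(7,2,7)
f: reduced (well bottom): (7,2,7) with a≤c, −a<b≤a
g is negative-definite; reduce −g:
−g: flip: (14,12,6)→(6,-12,14)
−g: translate: b→0 (≡-12 mod 12), so (6,-12,14)→(6,0,8)
−g: reduced (well bottom): (6,0,8) with a≤c, −a<b≤a
flip sign back: reduced form of g is (-6,0,-8)
reduced forms (7, 2, 7) vs (-6, 0, -8) ⇒ inequivalent

no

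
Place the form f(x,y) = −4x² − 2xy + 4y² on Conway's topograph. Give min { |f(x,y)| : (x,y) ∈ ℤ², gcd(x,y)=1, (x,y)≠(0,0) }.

descent: ρ → (4,2,-4)  [lands on river]
river: ρ → (-4,6,2)
river: ρ → (2,6,-4)
river: ρ → (-4,2,4)
river: ρ → (4,6,-2)
river: ρ → (-2,6,4)
closes: descent 1, river 6
min |a| on river = 2

2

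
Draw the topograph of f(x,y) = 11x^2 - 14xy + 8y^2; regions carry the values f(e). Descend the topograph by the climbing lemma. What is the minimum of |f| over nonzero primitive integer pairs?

translate: b→8 (≡-14 mod 22), so (11,-14,8)→(11,8,5)
flip: (11,8,5)→(5,-8,11)
translate: b→2 (≡-8 mod 10), so (5,-8,11)→(5,2,8)
reduced (well bottom): (5,2,8) with a≤c, −a<b≤a
well minimum = a = 5

5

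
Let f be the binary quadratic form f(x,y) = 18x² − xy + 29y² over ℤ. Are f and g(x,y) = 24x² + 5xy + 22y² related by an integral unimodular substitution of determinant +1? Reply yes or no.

D₁ = -2087, D₂ = -2087
f: reduced (well bottom): (18,-1,29) with a≤c, −a<b≤a
g: flip: (24,5,22)→(22,-5,24)
g: reduced (well bottom): (22,-5,24) with a≤c, −a<b≤a
reduced forms (18, -1, 29) vs (22, -5, 24) ⇒ inequivalent

no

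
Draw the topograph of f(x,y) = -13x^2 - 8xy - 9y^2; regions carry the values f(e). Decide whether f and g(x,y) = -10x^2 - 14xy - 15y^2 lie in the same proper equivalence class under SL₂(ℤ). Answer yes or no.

D₁ = -404, D₂ = -404
f is negative-definite; reduce −f:
−f: flip: (13,8,9)→(9,-8,13)
−f: reduced (well bottom): (9,-8,13) with a≤c, −a<b≤a
flip sign back: reduced form of f is (-9,8,-13)
g is negative-definite; reduce −g:
−g: translate: b→-6 (≡14 mod 20), so (10,14,15)→(10,-6,11)
−g: reduced (well bottom): (10,-6,11) with a≤c, −a<b≤a
flip sign back: reduced form of g is (-10,6,-11)
reduced forms (-9, 8, -13) vs (-10, 6, -11) ⇒ inequivalent

no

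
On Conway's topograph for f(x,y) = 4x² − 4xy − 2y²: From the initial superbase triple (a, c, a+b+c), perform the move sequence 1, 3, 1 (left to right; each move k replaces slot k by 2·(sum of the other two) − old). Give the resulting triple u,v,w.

start (4,-2,-2) = (f(1,0),f(0,1),f(1,1))
replace slot 1: 2·((-2)+(-2)) − 4 = -12 → (-12,-2,-2)
replace slot 3: 2·((-12)+(-2)) − (-2) = -26 → (-12,-2,-26)
replace slot 1: 2·((-2)+(-26)) − (-12) = -44 → (-44,-2,-26)

-44,-2,-26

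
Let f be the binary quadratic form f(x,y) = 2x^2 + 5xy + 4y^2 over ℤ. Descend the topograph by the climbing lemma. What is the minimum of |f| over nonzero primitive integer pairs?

translate: b→1 (≡5 mod 4), so (2,5,4)→(2,1,1)
flip: (2,1,1)→(1,-1,2)
translate: b→1 (≡-1 mod 2), so (1,-1,2)→(1,1,2)
reduced (well bottom): (1,1,2) with a≤c, −a<b≤a
well minimum = a = 1

1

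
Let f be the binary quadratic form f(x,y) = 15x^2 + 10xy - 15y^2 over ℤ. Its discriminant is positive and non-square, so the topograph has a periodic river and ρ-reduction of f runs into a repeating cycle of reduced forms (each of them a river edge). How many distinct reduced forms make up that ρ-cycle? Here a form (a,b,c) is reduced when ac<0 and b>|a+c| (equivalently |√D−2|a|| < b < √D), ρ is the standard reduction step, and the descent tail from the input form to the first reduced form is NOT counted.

D = 1000, ⌊√D⌋ = 31
river: ρ → (-15,20,10)
river: ρ → (10,20,-15)
river: ρ → (-15,10,15)
river: ρ → (15,20,-10)
river: ρ → (-10,20,15)
river: ρ → (15,10,-15)
ρ-cycle length = 6 (tail of 0 descent steps not counted)

6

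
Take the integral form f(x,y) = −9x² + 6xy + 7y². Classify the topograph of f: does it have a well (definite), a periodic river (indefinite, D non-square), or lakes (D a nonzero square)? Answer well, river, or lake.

D = b²−4ac = 6² − 4·(-9)·7 = 288
D > 0 non-square ⇒ indefinite ⇒ periodic river

river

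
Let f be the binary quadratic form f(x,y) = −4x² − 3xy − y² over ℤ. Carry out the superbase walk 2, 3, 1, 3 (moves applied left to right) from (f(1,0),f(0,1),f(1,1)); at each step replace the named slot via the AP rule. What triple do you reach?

start (-4,-1,-8) = (f(1,0),f(0,1),f(1,1))
replace slot 2: 2·((-4)+(-8)) − (-1) = -23 → (-4,-23,-8)
replace slot 3: 2·((-4)+(-23)) − (-8) = -46 → (-4,-23,-46)
replace slot 1: 2·((-23)+(-46)) − (-4) = -134 → (-134,-23,-46)
replace slot 3: 2·((-134)+(-23)) − (-46) = -268 → (-134,-23,-268)

-134,-23,-268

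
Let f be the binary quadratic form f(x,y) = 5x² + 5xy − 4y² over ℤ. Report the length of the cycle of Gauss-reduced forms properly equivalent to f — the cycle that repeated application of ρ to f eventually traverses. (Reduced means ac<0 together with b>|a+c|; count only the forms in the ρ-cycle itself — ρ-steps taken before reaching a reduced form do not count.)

D = 105, ⌊√D⌋ = 10
river: ρ → (-4,3,6)
river: ρ → (6,9,-1)
river: ρ → (-1,9,6)
river: ρ → (6,3,-4)
river: ρ → (-4,5,5)
river: ρ → (5,5,-4)
ρ-cycle length = 6 (tail of 0 descent steps not counted)

6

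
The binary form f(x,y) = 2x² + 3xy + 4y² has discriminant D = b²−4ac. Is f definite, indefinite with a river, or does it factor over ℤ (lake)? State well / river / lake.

D = b²−4ac = 3² − 4·2·4 = -23
D < 0 ⇒ definite ⇒ every region one sign ⇒ single well

well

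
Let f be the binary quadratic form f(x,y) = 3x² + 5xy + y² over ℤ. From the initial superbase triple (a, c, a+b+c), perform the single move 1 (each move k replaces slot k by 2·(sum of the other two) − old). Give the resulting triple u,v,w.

start (3,1,9) = (f(1,0),f(0,1),f(1,1))
replace slot 1: 2·(1+9) − 3 = 17 → (17,1,9)

17,1,9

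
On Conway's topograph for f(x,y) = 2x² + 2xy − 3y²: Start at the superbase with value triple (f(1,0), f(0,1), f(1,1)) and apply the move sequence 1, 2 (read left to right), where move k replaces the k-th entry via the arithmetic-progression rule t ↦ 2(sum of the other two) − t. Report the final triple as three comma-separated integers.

start (2,-3,1) = (f(1,0),f(0,1),f(1,1))
replace slot 1: 2·((-3)+1) − 2 = -6 → (-6,-3,1)
replace slot 2: 2·((-6)+1) − (-3) = -7 → (-6,-7,1)

-6,-7,1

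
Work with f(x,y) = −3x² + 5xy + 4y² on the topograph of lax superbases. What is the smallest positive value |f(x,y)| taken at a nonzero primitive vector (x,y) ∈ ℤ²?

river: ρ → (4,3,-4)
river: ρ → (-4,5,3)
river: ρ → (3,7,-2)
river: ρ → (-2,5,6)
river: ρ → (6,7,-1)
river: ρ → (-1,7,6)
river: ρ → (6,5,-2)
river: ρ → (-2,7,3)
river: ρ → (3,5,-4)
river: ρ → (-4,3,4)
river: ρ → (4,5,-3)
river: ρ → (-3,7,2)
river: ρ → (2,5,-6)
river: ρ → (-6,7,1)
river: ρ → (1,7,-6)
river: ρ → (-6,5,2)
river: ρ → (2,7,-3)
river: ρ → (-3,5,4)
closes: descent 0, river 18
min |a| on river = 1

1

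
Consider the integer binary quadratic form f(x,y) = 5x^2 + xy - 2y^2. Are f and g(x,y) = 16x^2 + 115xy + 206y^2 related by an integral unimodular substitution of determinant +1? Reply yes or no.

D₁ = 41, D₂ = 41
river cycle of f (length 10): (-2, 3, 4), (4, 5, -1), (-1, 5, 4), (4, 3, -2), (-2, 5, 2), (2, 3, -4), (-4, 5, 1), (1, 5, -4), (-4, 3, 2), (2, 5, -2)
river cycle of g (length 10): (2, 5, -2), (-2, 3, 4), (4, 5, -1), (-1, 5, 4), (4, 3, -2), (-2, 5, 2), (2, 3, -4), (-4, 5, 1), (1, 5, -4), (-4, 3, 2)
cycles coincide ⇒ equivalent

yes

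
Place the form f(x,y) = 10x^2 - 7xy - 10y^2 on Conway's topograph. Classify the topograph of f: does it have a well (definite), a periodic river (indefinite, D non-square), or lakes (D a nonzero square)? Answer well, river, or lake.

D = b²−4ac = (-7)² − 4·10·(-10) = 449
D > 0 non-square ⇒ indefinite ⇒ periodic river

river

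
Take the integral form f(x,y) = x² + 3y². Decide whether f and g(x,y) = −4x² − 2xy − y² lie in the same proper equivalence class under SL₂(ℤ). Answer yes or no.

D₁ = -12, D₂ = -12
f: reduced (well bottom): (1,0,3) with a≤c, −a<b≤a
g is negative-definite; reduce −g:
−g: flip: (4,2,1)→(1,-2,4)
−g: translate: b→0 (≡-2 mod 2), so (1,-2,4)→(1,0,3)
−g: reduced (well bottom): (1,0,3) with a≤c, −a<b≤a
flip sign back: reduced form of g is (-1,0,-3)
reduced forms (1, 0, 3) vs (-1, 0, -3) ⇒ inequivalent

no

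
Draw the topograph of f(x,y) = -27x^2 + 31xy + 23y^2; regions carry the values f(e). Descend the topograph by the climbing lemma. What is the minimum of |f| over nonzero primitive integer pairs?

river: ρ → (23,15,-35)
river: ρ → (-35,55,3)
river: ρ → (3,53,-53)
river: ρ → (-53,53,3)
river: ρ → (3,55,-35)
river: ρ → (-35,15,23)
river: ρ → (23,31,-27)
river: ρ → (-27,23,27)
river: ρ → (27,31,-23)
river: ρ → (-23,15,35)
river: ρ → (35,55,-3)
river: ρ → (-3,53,53)
river: ρ → (53,53,-3)
river: ρ → (-3,55,35)
river: ρ → (35,15,-23)
river: ρ → (-23,31,27)
river: ρ → (27,23,-27)
river: ρ → (-27,31,23)
closes: descent 0, river 18
min |a| on river = 3

3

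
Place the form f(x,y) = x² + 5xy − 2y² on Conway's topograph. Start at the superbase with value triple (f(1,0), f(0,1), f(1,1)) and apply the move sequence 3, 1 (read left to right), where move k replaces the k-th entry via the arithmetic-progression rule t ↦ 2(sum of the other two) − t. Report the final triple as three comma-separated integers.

start (1,-2,4) = (f(1,0),f(0,1),f(1,1))
replace slot 3: 2·(1+(-2)) − 4 = -6 → (1,-2,-6)
replace slot 1: 2·((-2)+(-6)) − 1 = -17 → (-17,-2,-6)

-17,-2,-6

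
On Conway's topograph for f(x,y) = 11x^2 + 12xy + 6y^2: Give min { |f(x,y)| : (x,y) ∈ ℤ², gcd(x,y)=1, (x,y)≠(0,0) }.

translate: b→-10 (≡12 mod 22), so (11,12,6)→(11,-10,5)
flip: (11,-10,5)→(5,10,11)
translate: b→0 (≡10 mod 10), so (5,10,11)→(5,0,6)
reduced (well bottom): (5,0,6) with a≤c, −a<b≤a
well minimum = a = 5

5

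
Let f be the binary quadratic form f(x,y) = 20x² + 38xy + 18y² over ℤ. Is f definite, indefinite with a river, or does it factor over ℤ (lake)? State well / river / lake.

D = b²−4ac = 38² − 4·20·18 = 4
D = 2² is a perfect square ⇒ form factors over ℤ ⇒ lakes

lake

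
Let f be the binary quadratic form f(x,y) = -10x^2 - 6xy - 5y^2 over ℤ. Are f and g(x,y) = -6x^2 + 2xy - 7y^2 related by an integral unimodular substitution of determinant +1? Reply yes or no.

D₁ = -164, D₂ = -164
f is negative-definite; reduce −f:
−f: flip: (10,6,5)→(5,-6,10)
−f: translate: b→4 (≡-6 mod 10), so (5,-6,10)→(5,4,9)
−f: reduced (well bottom): (5,4,9) with a≤c, −a<b≤a
flip sign back: reduced form of f is (-5,-4,-9)
g is negative-definite; reduce −g:
−g: reduced (well bottom): (6,-2,7) with a≤c, −a<b≤a
flip sign back: reduced form of g is (-6,2,-7)
reduced forms (-5, -4, -9) vs (-6, 2, -7) ⇒ inequivalent

no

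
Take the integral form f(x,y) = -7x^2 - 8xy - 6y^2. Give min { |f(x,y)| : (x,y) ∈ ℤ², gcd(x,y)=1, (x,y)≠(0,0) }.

translate: b→-6 (≡8 mod 14), so (7,8,6)→(7,-6,5)
flip: (7,-6,5)→(5,6,7)
translate: b→-4 (≡6 mod 10), so (5,6,7)→(5,-4,6)
reduced (well bottom): (5,-4,6) with a≤c, −a<b≤a
well minimum |f| = |-5| = 5 (negative-definite)

5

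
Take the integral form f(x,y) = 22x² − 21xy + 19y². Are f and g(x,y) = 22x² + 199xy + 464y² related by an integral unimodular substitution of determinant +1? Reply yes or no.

D₁ = -1231, D₂ = -1231
f: flip: (22,-21,19)→(19,21,22)
f: translate: b→-17 (≡21 mod 38), so (19,21,22)→(19,-17,20)
f: reduced (well bottom): (19,-17,20) with a≤c, −a<b≤a
g: translate: b→-21 (≡199 mod 44), so (22,199,464)→(22,-21,19)
g: flip: (22,-21,19)→(19,21,22)
g: translate: b→-17 (≡21 mod 38), so (19,21,22)→(19,-17,20)
g: reduced (well bottom): (19,-17,20) with a≤c, −a<b≤a
reduced forms (19, -17, 20) vs (19, -17, 20) ⇒ equivalent

yes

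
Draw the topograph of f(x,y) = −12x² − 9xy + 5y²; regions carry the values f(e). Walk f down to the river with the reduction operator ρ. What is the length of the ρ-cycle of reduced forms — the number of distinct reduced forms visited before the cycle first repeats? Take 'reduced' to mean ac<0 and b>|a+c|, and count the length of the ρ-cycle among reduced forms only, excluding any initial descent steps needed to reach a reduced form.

D = 321, ⌊√D⌋ = 17
descent: ρ → (5,9,-12)  [lands on river]
river: ρ → (-12,15,2)
river: ρ → (2,17,-4)
river: ρ → (-4,15,6)
river: ρ → (6,9,-10)
river: ρ → (-10,11,5)
ρ-cycle length = 6 (tail of 1 descent step not counted)

6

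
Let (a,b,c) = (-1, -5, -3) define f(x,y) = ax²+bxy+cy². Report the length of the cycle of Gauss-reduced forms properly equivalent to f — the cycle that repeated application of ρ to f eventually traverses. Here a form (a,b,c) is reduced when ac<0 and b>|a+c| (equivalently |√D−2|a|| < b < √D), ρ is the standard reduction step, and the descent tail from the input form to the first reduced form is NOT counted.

D = 13, ⌊√D⌋ = 3
descent: ρ → (-3,-1,1)
descent: ρ → (1,3,-1)  [lands on river]
river: ρ → (-1,3,1)
ρ-cycle length = 2 (tail of 2 descent steps not counted)

2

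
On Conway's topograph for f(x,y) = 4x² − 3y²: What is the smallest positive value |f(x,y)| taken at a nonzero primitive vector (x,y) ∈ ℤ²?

descent: ρ → (-3,6,1)  [lands on river]
river: ρ → (1,6,-3)
closes: descent 1, river 2
min |a| on river = 1

1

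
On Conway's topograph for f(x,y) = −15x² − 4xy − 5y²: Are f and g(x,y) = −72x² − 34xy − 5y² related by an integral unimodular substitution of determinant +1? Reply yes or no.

D₁ = -284, D₂ = -284
f is negative-definite; reduce −f:
−f: flip: (15,4,5)→(5,-4,15)
−f: reduced (well bottom): (5,-4,15) with a≤c, −a<b≤a
flip sign back: reduced form of f is (-5,4,-15)
g is negative-definite; reduce −g:
−g: flip: (72,34,5)→(5,-34,72)
−g: translate: b→-4 (≡-34 mod 10), so (5,-34,72)→(5,-4,15)
−g: reduced (well bottom): (5,-4,15) with a≤c, −a<b≤a
flip sign back: reduced form of g is (-5,4,-15)
reduced forms (-5, 4, -15) vs (-5, 4, -15) ⇒ equivalent

yes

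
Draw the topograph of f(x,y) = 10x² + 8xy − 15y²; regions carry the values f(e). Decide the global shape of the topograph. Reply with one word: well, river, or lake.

D = b²−4ac = 8² − 4·10·(-15) = 664
D > 0 non-square ⇒ indefinite ⇒ periodic river

river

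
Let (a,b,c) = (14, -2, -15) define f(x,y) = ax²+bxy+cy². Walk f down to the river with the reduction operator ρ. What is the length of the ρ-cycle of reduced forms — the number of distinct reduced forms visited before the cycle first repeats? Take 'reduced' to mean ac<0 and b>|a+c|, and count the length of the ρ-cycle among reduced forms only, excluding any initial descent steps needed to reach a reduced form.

D = 844, ⌊√D⌋ = 29
descent: ρ → (-15,2,14)  [lands on river]
river: ρ → (14,26,-3)
river: ρ → (-3,28,5)
river: ρ → (5,22,-18)
river: ρ → (-18,14,9)
river: ρ → (9,22,-10)
river: ρ → (-10,18,13)
river: ρ → (13,8,-15)
river: ρ → (-15,22,6)
river: ρ → (6,26,-7)
river: ρ → (-7,16,21)
river: ρ → (21,26,-2)
river: ρ → (-2,26,21)
river: ρ → (21,16,-7)
river: ρ → (-7,26,6)
river: ρ → (6,22,-15)
river: ρ → (-15,8,13)
river: ρ → (13,18,-10)
river: ρ → (-10,22,9)
river: ρ → (9,14,-18)
river: ρ → (-18,22,5)
river: ρ → (5,28,-3)
river: ρ → (-3,26,14)
river: ρ → (14,2,-15)
river: ρ → (-15,28,1)
river: ρ → (1,28,-15)
ρ-cycle length = 26 (tail of 1 descent step not counted)

26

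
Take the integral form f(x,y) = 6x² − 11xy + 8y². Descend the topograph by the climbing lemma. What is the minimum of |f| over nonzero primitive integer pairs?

translate: b→1 (≡-11 mod 12), so (6,-11,8)→(6,1,3)
flip: (6,1,3)→(3,-1,6)
reduced (well bottom): (3,-1,6) with a≤c, −a<b≤a
well minimum = a = 3

3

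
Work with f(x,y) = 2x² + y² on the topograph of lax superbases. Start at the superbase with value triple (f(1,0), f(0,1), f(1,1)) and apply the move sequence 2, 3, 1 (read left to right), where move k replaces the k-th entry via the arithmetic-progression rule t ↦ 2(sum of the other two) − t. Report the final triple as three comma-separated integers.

start (2,1,3) = (f(1,0),f(0,1),f(1,1))
replace slot 2: 2·(2+3) − 1 = 9 → (2,9,3)
replace slot 3: 2·(2+9) − 3 = 19 → (2,9,19)
replace slot 1: 2·(9+19) − 2 = 54 → (54,9,19)

54,9,19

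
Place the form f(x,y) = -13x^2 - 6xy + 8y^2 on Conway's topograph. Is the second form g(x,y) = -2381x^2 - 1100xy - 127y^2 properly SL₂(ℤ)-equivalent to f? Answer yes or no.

D₁ = 452, D₂ = 452
river cycle of f (length 18): (8, 6, -13), (-13, 20, 1), (1, 20, -13), (-13, 6, 8), (8, 10, -11), (-11, 12, 7), (7, 16, -7), (-7, 12, 11), (11, 10, -8), (-8, 6, 13), … (8 more)
river cycle of g (length 18): (-13, 20, 1), (1, 20, -13), (-13, 6, 8), (8, 10, -11), (-11, 12, 7), (7, 16, -7), (-7, 12, 11), (11, 10, -8), (-8, 6, 13), (13, 20, -1), … (8 more)
cycles coincide ⇒ equivalent

yes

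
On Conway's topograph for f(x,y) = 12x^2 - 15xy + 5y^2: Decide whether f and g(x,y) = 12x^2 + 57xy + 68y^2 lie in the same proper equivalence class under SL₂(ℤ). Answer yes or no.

D₁ = -15, D₂ = -15
f: translate: b→9 (≡-15 mod 24), so (12,-15,5)→(12,9,2)
f: flip: (12,9,2)→(2,-9,12)
f: translate: b→-1 (≡-9 mod 4), so (2,-9,12)→(2,-1,2)
f: flip: (2,-1,2)→(2,1,2)
f: reduced (well bottom): (2,1,2) with a≤c, −a<b≤a
g: translate: b→9 (≡57 mod 24), so (12,57,68)→(12,9,2)
g: flip: (12,9,2)→(2,-9,12)
g: translate: b→-1 (≡-9 mod 4), so (2,-9,12)→(2,-1,2)
g: flip: (2,-1,2)→(2,1,2)
g: reduced (well bottom): (2,1,2) with a≤c, −a<b≤a
reduced forms (2, 1, 2) vs (2, 1, 2) ⇒ equivalent

yes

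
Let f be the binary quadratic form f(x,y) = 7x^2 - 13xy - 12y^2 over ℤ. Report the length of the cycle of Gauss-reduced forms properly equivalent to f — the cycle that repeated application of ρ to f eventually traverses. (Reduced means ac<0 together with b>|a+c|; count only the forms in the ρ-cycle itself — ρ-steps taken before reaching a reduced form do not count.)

D = 505, ⌊√D⌋ = 22
descent: ρ → (-12,13,7)  [lands on river]
river: ρ → (7,15,-10)
river: ρ → (-10,5,12)
river: ρ → (12,19,-3)
river: ρ → (-3,17,18)
river: ρ → (18,19,-2)
river: ρ → (-2,21,8)
river: ρ → (8,11,-12)
ρ-cycle length = 8 (tail of 1 descent step not counted)

8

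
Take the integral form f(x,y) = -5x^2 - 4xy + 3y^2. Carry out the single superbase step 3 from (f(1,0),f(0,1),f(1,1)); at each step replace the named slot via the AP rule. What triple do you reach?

start (-5,3,-6) = (f(1,0),f(0,1),f(1,1))
replace slot 3: 2·((-5)+3) − (-6) = 2 → (-5,3,2)

-5,3,2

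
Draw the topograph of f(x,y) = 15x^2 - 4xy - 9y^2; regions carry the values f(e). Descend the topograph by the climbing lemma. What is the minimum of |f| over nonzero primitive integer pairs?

descent: ρ → (-9,22,2)  [lands on river]
river: ρ → (2,22,-9)
river: ρ → (-9,14,10)
river: ρ → (10,6,-13)
river: ρ → (-13,20,3)
river: ρ → (3,22,-6)
river: ρ → (-6,14,15)
river: ρ → (15,16,-5)
river: ρ → (-5,14,18)
river: ρ → (18,22,-1)
river: ρ → (-1,22,18)
river: ρ → (18,14,-5)
river: ρ → (-5,16,15)
river: ρ → (15,14,-6)
river: ρ → (-6,22,3)
river: ρ → (3,20,-13)
river: ρ → (-13,6,10)
river: ρ → (10,14,-9)
closes: descent 1, river 18
min |a| on river = 1

1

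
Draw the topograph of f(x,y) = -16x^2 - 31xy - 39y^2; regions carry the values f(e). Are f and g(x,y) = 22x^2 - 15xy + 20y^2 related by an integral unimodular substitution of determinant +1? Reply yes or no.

D₁ = -1535, D₂ = -1535
f is negative-definite; reduce −f:
−f: translate: b→-1 (≡31 mod 32), so (16,31,39)→(16,-1,24)
−f: reduced (well bottom): (16,-1,24) with a≤c, −a<b≤a
flip sign back: reduced form of f is (-16,1,-24)
g: flip: (22,-15,20)→(20,15,22)
g: reduced (well bottom): (20,15,22) with a≤c, −a<b≤a
reduced forms (-16, 1, -24) vs (20, 15, 22) ⇒ inequivalent

no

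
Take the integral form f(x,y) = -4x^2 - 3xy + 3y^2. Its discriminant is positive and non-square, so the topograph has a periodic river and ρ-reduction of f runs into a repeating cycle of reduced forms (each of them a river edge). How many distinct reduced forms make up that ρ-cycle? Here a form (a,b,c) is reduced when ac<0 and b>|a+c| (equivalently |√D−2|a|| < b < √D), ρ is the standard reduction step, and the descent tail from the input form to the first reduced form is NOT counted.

D = 57, ⌊√D⌋ = 7
descent: ρ → (3,3,-4)  [lands on river]
river: ρ → (-4,5,2)
river: ρ → (2,7,-1)
river: ρ → (-1,7,2)
river: ρ → (2,5,-4)
river: ρ → (-4,3,3)
ρ-cycle length = 6 (tail of 1 descent step not counted)

6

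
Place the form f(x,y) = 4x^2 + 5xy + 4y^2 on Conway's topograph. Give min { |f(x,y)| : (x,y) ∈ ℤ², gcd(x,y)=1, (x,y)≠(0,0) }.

translate: b→-3 (≡5 mod 8), so (4,5,4)→(4,-3,3)
flip: (4,-3,3)→(3,3,4)
reduced (well bottom): (3,3,4) with a≤c, −a<b≤a
well minimum = a = 3

3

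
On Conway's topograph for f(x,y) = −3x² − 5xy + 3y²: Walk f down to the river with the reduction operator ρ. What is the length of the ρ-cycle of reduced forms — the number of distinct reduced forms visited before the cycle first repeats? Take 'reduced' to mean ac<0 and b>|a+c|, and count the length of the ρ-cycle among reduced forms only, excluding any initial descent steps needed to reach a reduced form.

D = 61, ⌊√D⌋ = 7
descent: ρ → (3,5,-3)  [lands on river]
river: ρ → (-3,7,1)
river: ρ → (1,7,-3)
river: ρ → (-3,5,3)
river: ρ → (3,7,-1)
river: ρ → (-1,7,3)
ρ-cycle length = 6 (tail of 1 descent step not counted)

6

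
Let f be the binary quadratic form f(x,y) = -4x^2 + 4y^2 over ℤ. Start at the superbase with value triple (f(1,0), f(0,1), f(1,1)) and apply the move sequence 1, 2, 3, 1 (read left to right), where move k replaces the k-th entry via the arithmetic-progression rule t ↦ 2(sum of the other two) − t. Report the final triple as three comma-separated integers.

start (-4,4,0) = (f(1,0),f(0,1),f(1,1))
replace slot 1: 2·(4+0) − (-4) = 12 → (12,4,0)
replace slot 2: 2·(12+0) − 4 = 20 → (12,20,0)
replace slot 3: 2·(12+20) − 0 = 64 → (12,20,64)
replace slot 1: 2·(20+64) − 12 = 156 → (156,20,64)

156,20,64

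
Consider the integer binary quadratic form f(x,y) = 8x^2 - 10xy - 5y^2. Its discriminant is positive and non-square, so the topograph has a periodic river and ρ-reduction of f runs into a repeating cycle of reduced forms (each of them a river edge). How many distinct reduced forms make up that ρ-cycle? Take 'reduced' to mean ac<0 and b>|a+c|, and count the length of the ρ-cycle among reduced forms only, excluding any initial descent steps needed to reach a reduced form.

D = 260, ⌊√D⌋ = 16
descent: ρ → (-5,10,8)  [lands on river]
river: ρ → (8,6,-7)
river: ρ → (-7,8,7)
river: ρ → (7,6,-8)
river: ρ → (-8,10,5)
river: ρ → (5,10,-8)
river: ρ → (-8,6,7)
river: ρ → (7,8,-7)
river: ρ → (-7,6,8)
river: ρ → (8,10,-5)
ρ-cycle length = 10 (tail of 1 descent step not counted)

10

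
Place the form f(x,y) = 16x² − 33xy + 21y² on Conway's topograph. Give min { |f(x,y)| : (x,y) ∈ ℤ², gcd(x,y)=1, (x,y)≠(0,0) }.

translate: b→-1 (≡-33 mod 32), so (16,-33,21)→(16,-1,4)
flip: (16,-1,4)→(4,1,16)
reduced (well bottom): (4,1,16) with a≤c, −a<b≤a
well minimum = a = 4

4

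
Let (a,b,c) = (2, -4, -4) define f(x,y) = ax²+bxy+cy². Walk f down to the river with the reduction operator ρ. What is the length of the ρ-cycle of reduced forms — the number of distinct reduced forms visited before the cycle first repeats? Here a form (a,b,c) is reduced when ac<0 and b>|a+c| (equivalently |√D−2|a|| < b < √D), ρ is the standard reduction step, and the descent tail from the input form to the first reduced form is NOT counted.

D = 48, ⌊√D⌋ = 6
descent: ρ → (-4,4,2)  [lands on river]
river: ρ → (2,4,-4)
ρ-cycle length = 2 (tail of 1 descent step not counted)

2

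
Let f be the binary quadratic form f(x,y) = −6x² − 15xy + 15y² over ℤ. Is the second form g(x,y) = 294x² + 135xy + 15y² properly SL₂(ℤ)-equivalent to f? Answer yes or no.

D₁ = 585, D₂ = 585
river cycle of f (length 6): (15, 15, -6), (-6, 21, 6), (6, 15, -15), (-15, 15, 6), (6, 21, -6), (-6, 15, 15)
river cycle of g (length 6): (15, 15, -6), (-6, 21, 6), (6, 15, -15), (-15, 15, 6), (6, 21, -6), (-6, 15, 15)
cycles coincide ⇒ equivalent

yes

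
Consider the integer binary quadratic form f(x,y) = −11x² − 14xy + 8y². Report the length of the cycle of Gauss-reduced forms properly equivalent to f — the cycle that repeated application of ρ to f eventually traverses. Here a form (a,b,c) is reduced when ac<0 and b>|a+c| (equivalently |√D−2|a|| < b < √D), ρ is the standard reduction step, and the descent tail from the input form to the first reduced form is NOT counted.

D = 548, ⌊√D⌋ = 23
descent: ρ → (8,14,-11)  [lands on river]
river: ρ → (-11,8,11)
river: ρ → (11,14,-8)
river: ρ → (-8,18,7)
river: ρ → (7,10,-16)
river: ρ → (-16,22,1)
river: ρ → (1,22,-16)
river: ρ → (-16,10,7)
river: ρ → (7,18,-8)
river: ρ → (-8,14,11)
river: ρ → (11,8,-11)
river: ρ → (-11,14,8)
river: ρ → (8,18,-7)
river: ρ → (-7,10,16)
river: ρ → (16,22,-1)
river: ρ → (-1,22,16)
river: ρ → (16,10,-7)
river: ρ → (-7,18,8)
ρ-cycle length = 18 (tail of 1 descent step not counted)

18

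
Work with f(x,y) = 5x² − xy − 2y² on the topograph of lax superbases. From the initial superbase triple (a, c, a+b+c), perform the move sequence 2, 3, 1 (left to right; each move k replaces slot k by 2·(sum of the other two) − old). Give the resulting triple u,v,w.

start (5,-2,2) = (f(1,0),f(0,1),f(1,1))
replace slot 2: 2·(5+2) − (-2) = 16 → (5,16,2)
replace slot 3: 2·(5+16) − 2 = 40 → (5,16,40)
replace slot 1: 2·(16+40) − 5 = 107 → (107,16,40)

107,16,40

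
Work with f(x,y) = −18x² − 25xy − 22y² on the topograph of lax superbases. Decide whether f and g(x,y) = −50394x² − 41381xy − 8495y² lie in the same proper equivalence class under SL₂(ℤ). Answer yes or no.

D₁ = -959, D₂ = -959
f is negative-definite; reduce −f:
−f: translate: b→-11 (≡25 mod 36), so (18,25,22)→(18,-11,15)
−f: flip: (18,-11,15)→(15,11,18)
−f: reduced (well bottom): (15,11,18) with a≤c, −a<b≤a
flip sign back: reduced form of f is (-15,-11,-18)
g is negative-definite; reduce −g:
−g: flip: (50394,41381,8495)→(8495,-41381,50394)
−g: translate: b→-7401 (≡-41381 mod 16990), so (8495,-41381,50394)→(8495,-7401,1612)
−g: flip: (8495,-7401,1612)→(1612,7401,8495)
−g: translate: b→953 (≡7401 mod 3224), so (1612,7401,8495)→(1612,953,141)
−g: flip: (1612,953,141)→(141,-953,1612)
−g: translate: b→-107 (≡-953 mod 282), so (141,-953,1612)→(141,-107,22)
−g: flip: (141,-107,22)→(22,107,141)
−g: translate: b→19 (≡107 mod 44), so (22,107,141)→(22,19,15)
−g: flip: (22,19,15)→(15,-19,22)
−g: translate: b→11 (≡-19 mod 30), so (15,-19,22)→(15,11,18)
−g: reduced (well bottom): (15,11,18) with a≤c, −a<b≤a
flip sign back: reduced form of g is (-15,-11,-18)
reduced forms (-15, -11, -18) vs (-15, -11, -18) ⇒ equivalent

yes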